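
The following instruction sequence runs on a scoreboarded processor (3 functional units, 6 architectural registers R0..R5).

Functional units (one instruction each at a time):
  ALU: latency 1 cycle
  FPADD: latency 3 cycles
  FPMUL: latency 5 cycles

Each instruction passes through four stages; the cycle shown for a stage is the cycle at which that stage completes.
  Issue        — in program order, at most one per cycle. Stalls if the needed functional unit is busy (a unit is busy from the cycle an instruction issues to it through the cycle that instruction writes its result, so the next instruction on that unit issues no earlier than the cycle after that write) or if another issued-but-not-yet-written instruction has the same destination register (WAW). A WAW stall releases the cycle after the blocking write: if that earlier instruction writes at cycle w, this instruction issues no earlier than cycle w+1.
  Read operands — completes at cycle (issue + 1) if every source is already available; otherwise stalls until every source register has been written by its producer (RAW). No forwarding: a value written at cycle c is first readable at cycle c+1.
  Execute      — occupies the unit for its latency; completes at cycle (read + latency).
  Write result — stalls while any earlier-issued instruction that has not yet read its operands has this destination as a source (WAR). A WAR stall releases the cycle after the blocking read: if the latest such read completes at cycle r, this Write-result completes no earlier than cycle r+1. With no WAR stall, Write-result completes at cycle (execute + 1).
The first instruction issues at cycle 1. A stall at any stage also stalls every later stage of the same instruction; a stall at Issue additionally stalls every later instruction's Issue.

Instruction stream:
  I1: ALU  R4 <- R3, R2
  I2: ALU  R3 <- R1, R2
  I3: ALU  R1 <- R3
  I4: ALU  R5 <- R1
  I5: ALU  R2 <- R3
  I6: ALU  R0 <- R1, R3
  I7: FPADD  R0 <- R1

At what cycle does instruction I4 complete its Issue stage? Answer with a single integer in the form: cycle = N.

[1] I1 issues→ALU
[2] I1 reads
[3] I1 exec-done
[4] I1 writes R4
[5] I2 issues→ALU
[6] I2 reads
[7] I2 exec-done
[8] I2 writes R3
[9] I3 issues→ALU
[10] I3 reads
[11] I3 exec-done
[12] I3 writes R1
[13] I4 issues→ALU
[14] I4 reads
[15] I4 exec-done
[16] I4 writes R5
[17] I5 issues→ALU
[18] I5 reads
[19] I5 exec-done
[20] I5 writes R2
[21] I6 issues→ALU
[22] I6 reads
[23] I6 exec-done
[24] I6 writes R0
[25] I7 issues→FPADD
[26] I7 reads
[29] I7 exec-done
[30] I7 writes R0

cycle = 13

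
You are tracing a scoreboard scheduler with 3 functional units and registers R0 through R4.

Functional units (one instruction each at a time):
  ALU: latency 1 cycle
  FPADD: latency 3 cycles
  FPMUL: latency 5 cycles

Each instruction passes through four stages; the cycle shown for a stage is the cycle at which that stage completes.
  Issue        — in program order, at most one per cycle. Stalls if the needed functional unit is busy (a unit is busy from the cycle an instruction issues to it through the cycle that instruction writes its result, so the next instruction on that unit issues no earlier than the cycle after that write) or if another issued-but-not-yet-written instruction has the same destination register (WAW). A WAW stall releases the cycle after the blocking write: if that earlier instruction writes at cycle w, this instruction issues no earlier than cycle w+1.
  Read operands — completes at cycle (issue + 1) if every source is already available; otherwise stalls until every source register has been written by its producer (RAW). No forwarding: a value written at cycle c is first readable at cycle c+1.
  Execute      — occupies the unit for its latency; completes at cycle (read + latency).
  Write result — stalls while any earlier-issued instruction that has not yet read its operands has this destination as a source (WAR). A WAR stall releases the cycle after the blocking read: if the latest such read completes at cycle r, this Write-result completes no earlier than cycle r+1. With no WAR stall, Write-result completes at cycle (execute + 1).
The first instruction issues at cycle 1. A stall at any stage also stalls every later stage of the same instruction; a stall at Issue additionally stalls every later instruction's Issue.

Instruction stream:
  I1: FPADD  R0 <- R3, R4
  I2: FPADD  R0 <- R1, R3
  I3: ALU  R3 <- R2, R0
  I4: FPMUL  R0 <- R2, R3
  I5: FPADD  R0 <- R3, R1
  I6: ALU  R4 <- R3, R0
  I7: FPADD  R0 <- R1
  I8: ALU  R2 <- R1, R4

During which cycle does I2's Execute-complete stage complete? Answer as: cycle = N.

cycle = 11

I1  is:1  ro:2  ex:5  wr:6
I2  is:7  ro:8  ex:11  wr:12  — struct: FPADD busy until I1 writes@6
I3  is:8  ro:13  ex:14  wr:15  — RAW R0: wait I2 write@12
I4  is:13  ro:16  ex:21  wr:22  — WAW R0: wait I2 write@12, RAW R3: wait I3 write@15
I5  is:23  ro:24  ex:27  wr:28  — WAW R0: wait I4 write@22
I6  is:24  ro:29  ex:30  wr:31  — RAW R0: wait I5 write@28
I7  is:29  ro:30  ex:33  wr:34  — struct: FPADD busy until I5 writes@28
I8  is:32  ro:33  ex:34  wr:35  — struct: ALU busy until I6 writes@31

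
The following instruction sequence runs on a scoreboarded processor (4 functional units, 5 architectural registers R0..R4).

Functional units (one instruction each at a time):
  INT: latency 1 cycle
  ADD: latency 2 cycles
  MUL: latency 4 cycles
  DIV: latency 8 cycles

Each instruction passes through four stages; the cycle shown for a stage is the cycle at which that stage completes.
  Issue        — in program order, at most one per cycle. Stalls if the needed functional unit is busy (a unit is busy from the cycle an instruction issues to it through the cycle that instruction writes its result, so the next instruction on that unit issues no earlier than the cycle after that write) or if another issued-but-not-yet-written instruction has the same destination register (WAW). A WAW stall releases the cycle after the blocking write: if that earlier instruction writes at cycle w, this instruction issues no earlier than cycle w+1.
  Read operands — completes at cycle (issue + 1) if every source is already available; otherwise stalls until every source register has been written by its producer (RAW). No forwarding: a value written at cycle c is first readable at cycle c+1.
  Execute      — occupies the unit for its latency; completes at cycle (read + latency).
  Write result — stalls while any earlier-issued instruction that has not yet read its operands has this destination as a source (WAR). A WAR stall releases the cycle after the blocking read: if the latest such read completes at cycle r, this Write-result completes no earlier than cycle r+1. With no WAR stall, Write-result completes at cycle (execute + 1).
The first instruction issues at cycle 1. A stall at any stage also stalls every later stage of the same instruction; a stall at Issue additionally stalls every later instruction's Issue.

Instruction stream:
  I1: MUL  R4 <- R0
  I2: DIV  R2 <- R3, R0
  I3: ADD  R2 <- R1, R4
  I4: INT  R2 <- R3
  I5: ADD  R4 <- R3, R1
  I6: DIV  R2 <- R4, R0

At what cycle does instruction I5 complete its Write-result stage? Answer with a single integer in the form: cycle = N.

cycle = 23

cycle 1: I1 issues→MUL
cycle 2: I1 reads | I2 issues→DIV
cycle 3: I2 reads
cycle 6: I1 exec-done
cycle 7: I1 writes R4
cycle 11: I2 exec-done
cycle 12: I2 writes R2
cycle 13: I3 issues→ADD
cycle 14: I3 reads
cycle 16: I3 exec-done
cycle 17: I3 writes R2
cycle 18: I4 issues→INT
cycle 19: I4 reads | I5 issues→ADD
cycle 20: I4 exec-done | I5 reads
cycle 21: I4 writes R2
cycle 22: I5 exec-done | I6 issues→DIV
cycle 23: I5 writes R4
cycle 24: I6 reads
cycle 32: I6 exec-done
cycle 33: I6 writes R2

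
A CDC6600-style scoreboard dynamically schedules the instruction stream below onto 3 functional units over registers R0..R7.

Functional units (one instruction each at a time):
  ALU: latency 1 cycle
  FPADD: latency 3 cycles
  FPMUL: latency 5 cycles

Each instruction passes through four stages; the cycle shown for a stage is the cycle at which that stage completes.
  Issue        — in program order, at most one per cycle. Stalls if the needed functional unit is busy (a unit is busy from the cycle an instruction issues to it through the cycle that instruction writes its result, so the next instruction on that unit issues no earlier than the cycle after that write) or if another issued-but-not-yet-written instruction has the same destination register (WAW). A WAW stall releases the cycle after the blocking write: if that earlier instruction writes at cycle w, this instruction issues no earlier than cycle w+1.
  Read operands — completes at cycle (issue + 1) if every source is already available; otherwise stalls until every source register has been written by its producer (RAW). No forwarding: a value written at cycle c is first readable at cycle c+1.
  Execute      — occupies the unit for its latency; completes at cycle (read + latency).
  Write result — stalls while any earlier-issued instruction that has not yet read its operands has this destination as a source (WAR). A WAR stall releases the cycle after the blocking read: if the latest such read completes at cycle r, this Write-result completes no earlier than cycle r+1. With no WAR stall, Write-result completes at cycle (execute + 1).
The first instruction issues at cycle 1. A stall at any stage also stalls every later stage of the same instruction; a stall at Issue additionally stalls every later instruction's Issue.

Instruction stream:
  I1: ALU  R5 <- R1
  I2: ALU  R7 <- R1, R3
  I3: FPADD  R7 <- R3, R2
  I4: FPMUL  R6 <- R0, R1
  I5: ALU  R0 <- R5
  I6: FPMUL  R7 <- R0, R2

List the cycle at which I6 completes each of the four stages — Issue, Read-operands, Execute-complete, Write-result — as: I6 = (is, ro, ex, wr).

I6 = (18, 19, 24, 25)

I1: IS=1 RO=2 EX=3 WR=4
I2: IS=5 RO=6 EX=7 WR=8  [struct: ALU busy until I1 writes@4]
I3: IS=9 RO=10 EX=13 WR=14  [WAW R7: wait I2 write@8]
I4: IS=10 RO=11 EX=16 WR=17
I5: IS=11 RO=12 EX=13 WR=14
I6: IS=18 RO=19 EX=24 WR=25  [struct: FPMUL busy until I4 writes@17]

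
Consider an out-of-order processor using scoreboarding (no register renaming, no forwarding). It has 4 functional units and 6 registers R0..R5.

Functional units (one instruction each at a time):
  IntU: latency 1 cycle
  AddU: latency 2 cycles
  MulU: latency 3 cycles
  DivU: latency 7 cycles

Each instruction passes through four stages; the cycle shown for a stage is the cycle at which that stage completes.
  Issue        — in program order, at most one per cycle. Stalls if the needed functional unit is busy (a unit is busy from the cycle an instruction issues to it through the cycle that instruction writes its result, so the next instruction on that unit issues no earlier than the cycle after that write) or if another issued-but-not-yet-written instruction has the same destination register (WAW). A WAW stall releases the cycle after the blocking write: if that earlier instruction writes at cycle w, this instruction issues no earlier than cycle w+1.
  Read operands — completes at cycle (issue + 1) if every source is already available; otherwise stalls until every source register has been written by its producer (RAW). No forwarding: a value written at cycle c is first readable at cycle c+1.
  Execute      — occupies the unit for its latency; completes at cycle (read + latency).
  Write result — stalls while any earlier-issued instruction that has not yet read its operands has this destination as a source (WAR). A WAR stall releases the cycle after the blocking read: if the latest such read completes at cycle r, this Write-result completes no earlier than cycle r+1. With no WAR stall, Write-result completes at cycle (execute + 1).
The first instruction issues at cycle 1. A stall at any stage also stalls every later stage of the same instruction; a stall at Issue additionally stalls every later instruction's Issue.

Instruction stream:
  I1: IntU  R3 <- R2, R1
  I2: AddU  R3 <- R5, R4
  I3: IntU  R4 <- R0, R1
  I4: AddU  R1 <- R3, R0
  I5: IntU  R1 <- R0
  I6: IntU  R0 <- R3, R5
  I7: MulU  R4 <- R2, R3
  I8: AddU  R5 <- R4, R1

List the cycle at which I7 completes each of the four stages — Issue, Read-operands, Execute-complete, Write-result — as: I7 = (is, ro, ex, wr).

I7 = (20, 21, 24, 25)

  I1 | 1 | 2 | 3 | 4
  I2 | 5 | 6 | 8 | 9   WAW R3: wait I1 write@4
  I3 | 6 | 7 | 8 | 9
  I4 | 10 | 11 | 13 | 14   struct: AddU busy until I2 writes@9
  I5 | 15 | 16 | 17 | 18   WAW R1: wait I4 write@14
  I6 | 19 | 20 | 21 | 22   struct: IntU busy until I5 writes@18
  I7 | 20 | 21 | 24 | 25
  I8 | 21 | 26 | 28 | 29   RAW R4: wait I7 write@25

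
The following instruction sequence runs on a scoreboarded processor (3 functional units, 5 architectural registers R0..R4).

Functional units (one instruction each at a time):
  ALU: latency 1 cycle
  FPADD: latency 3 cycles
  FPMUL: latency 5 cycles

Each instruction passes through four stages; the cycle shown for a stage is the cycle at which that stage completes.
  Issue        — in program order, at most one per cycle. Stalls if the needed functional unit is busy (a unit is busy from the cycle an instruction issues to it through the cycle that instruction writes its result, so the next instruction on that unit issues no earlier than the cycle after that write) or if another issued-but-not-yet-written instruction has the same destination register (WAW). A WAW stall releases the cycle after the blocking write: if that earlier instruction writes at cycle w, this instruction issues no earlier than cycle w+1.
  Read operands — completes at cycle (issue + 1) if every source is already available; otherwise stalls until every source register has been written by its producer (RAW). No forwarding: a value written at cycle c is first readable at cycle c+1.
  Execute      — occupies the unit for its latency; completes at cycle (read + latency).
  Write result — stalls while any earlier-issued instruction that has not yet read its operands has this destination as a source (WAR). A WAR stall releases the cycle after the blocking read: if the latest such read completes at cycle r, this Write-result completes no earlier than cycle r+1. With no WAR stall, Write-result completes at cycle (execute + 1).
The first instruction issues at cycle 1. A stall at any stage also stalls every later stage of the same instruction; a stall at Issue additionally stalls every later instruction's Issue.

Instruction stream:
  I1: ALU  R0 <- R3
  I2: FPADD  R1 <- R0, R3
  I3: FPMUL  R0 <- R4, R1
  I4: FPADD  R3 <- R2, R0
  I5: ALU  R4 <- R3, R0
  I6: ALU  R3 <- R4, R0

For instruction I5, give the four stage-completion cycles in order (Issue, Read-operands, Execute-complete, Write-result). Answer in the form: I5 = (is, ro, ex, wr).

I1  is:1  ro:2  ex:3  wr:4
I2  is:2  ro:5  ex:8  wr:9  — RAW R0: wait I1 write@4
I3  is:5  ro:10  ex:15  wr:16  — WAW R0: wait I1 write@4, RAW R1: wait I2 write@9
I4  is:10  ro:17  ex:20  wr:21  — struct: FPADD busy until I2 writes@9, RAW R0: wait I3 write@16
I5  is:11  ro:22  ex:23  wr:24  — RAW R3: wait I4 write@21
I6  is:25  ro:26  ex:27  wr:28  — struct: ALU busy until I5 writes@24

I5 = (11, 22, 23, 24)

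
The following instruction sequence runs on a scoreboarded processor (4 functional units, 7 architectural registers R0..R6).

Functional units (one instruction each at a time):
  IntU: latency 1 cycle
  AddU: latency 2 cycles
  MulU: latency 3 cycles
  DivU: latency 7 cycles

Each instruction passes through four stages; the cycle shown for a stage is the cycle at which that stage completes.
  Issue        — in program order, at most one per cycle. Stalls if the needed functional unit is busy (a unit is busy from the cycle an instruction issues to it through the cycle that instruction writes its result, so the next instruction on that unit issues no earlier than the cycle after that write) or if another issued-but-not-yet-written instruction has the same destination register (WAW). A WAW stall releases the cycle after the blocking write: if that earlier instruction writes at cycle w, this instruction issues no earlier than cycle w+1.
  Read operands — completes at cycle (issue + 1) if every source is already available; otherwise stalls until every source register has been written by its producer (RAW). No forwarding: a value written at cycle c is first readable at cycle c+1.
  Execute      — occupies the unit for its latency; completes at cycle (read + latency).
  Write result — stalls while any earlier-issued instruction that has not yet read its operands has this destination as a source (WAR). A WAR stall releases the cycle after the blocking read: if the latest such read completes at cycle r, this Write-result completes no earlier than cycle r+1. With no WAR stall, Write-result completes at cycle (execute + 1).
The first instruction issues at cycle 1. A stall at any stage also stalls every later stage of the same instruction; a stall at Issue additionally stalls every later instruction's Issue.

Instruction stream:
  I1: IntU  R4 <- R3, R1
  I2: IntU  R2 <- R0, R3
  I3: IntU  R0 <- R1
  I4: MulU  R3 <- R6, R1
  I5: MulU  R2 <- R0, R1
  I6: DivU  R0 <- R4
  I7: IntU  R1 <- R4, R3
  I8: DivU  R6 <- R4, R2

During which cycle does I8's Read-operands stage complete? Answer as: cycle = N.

t=1  I1 issues→IntU
t=2  I1 reads
t=3  I1 exec-done
t=4  I1 writes R4
t=5  I2 issues→IntU
t=6  I2 reads
t=7  I2 exec-done
t=8  I2 writes R2
t=9  I3 issues→IntU
t=10  I3 reads, I4 issues→MulU
t=11  I3 exec-done, I4 reads
t=12  I3 writes R0
t=14  I4 exec-done
t=15  I4 writes R3
t=16  I5 issues→MulU
t=17  I5 reads, I6 issues→DivU
t=18  I6 reads, I7 issues→IntU
t=19  I7 reads
t=20  I5 exec-done, I7 exec-done
t=21  I5 writes R2, I7 writes R1
t=25  I6 exec-done
t=26  I6 writes R0
t=27  I8 issues→DivU
t=28  I8 reads
t=35  I8 exec-done
t=36  I8 writes R6

cycle = 28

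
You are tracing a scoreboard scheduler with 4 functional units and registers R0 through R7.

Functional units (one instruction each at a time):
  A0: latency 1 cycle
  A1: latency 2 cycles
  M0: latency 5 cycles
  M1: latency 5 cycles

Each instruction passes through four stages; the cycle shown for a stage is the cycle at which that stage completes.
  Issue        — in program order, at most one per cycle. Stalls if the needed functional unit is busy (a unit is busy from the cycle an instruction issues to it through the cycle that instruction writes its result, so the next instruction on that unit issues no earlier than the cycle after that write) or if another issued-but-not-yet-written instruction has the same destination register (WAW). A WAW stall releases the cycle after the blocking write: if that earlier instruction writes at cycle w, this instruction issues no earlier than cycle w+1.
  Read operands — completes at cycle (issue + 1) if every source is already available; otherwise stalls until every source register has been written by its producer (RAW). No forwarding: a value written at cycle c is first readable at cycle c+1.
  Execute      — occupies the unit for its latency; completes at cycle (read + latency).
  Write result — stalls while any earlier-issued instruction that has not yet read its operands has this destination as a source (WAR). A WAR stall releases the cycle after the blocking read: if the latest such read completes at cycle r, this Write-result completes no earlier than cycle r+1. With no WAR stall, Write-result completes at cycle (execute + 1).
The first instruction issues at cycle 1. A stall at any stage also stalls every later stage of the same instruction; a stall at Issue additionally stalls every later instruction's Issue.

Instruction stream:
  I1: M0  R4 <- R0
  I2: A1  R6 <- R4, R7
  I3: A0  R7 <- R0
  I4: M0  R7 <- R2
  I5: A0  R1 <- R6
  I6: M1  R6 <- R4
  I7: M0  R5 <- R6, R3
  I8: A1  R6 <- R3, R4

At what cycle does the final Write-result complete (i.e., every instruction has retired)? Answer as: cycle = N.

cycle = 27

[1] issue I1 (M0)
[2] I1 read-ops | issue I2 (A1)
[3] issue I3 (A0)
[4] I3 read-ops
[5] I3 finished on A0
[7] I1 finished on M0
[8] I1→R4
[9] I2 read-ops
[10] I3→R7
[11] I2 finished on A1 | issue I4 (M0)
[12] I2→R6 | I4 read-ops | issue I5 (A0)
[13] I5 read-ops | issue I6 (M1)
[14] I5 finished on A0 | I6 read-ops
[15] I5→R1
[17] I4 finished on M0
[18] I4→R7
[19] I6 finished on M1 | issue I7 (M0)
[20] I6→R6
[21] I7 read-ops | issue I8 (A1)
[22] I8 read-ops
[24] I8 finished on A1
[25] I8→R6
[26] I7 finished on M0
[27] I7→R5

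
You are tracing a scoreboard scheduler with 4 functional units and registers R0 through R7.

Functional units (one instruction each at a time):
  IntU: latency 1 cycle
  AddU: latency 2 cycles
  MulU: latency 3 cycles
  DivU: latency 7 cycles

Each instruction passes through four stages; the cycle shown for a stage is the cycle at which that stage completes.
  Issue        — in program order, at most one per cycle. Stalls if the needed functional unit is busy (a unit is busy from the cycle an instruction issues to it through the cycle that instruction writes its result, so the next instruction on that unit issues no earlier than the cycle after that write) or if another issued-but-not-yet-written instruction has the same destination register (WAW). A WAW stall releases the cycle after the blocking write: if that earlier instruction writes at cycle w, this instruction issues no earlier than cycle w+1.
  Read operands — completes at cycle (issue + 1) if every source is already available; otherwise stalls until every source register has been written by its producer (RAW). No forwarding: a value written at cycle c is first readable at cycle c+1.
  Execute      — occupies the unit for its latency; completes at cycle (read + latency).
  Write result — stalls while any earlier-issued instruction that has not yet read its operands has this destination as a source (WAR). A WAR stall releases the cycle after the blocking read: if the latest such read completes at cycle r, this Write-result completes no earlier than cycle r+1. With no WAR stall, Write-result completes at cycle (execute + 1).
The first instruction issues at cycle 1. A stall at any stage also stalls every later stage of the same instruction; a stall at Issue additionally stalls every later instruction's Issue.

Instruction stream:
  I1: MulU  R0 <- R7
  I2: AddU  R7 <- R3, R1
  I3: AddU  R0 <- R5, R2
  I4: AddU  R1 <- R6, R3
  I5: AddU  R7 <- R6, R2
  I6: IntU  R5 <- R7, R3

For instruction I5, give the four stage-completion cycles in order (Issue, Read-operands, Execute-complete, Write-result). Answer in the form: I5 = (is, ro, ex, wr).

I5 = (17, 18, 20, 21)

[1] I1 issues→MulU
[2] I1 reads | I2 issues→AddU
[3] I2 reads
[5] I1 exec-done | I2 exec-done
[6] I1 writes R0 | I2 writes R7
[7] I3 issues→AddU
[8] I3 reads
[10] I3 exec-done
[11] I3 writes R0
[12] I4 issues→AddU
[13] I4 reads
[15] I4 exec-done
[16] I4 writes R1
[17] I5 issues→AddU
[18] I5 reads | I6 issues→IntU
[20] I5 exec-done
[21] I5 writes R7
[22] I6 reads
[23] I6 exec-done
[24] I6 writes R5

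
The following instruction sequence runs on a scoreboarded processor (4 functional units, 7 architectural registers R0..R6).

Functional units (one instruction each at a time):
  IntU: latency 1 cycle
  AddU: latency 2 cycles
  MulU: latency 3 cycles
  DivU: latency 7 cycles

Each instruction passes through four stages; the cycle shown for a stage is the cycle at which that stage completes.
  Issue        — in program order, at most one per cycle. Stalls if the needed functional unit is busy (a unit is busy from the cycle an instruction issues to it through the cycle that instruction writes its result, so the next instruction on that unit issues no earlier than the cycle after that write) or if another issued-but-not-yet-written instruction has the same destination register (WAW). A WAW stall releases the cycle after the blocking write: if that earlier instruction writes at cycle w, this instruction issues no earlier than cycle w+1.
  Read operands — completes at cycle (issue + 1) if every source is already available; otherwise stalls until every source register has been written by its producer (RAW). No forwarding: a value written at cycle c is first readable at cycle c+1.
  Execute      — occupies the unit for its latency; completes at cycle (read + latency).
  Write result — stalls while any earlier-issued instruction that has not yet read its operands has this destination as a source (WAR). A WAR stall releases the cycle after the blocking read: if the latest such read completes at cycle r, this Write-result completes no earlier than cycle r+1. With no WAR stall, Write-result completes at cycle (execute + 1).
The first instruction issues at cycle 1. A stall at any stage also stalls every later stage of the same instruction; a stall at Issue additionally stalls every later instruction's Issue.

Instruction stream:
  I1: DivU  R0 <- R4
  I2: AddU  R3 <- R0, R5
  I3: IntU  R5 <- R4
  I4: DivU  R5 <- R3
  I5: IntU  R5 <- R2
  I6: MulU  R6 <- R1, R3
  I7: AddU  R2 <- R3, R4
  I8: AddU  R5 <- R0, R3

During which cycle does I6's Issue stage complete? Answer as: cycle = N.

t=1  issue I1 (DivU)
t=2  I1 read-ops, issue I2 (AddU)
t=3  issue I3 (IntU)
t=4  I3 read-ops
t=5  I3 finished on IntU
t=9  I1 finished on DivU
t=10  I1→R0
t=11  I2 read-ops
t=12  I3→R5
t=13  I2 finished on AddU, issue I4 (DivU)
t=14  I2→R3
t=15  I4 read-ops
t=22  I4 finished on DivU
t=23  I4→R5
t=24  issue I5 (IntU)
t=25  I5 read-ops, issue I6 (MulU)
t=26  I5 finished on IntU, I6 read-ops, issue I7 (AddU)
t=27  I5→R5, I7 read-ops
t=29  I6 finished on MulU, I7 finished on AddU
t=30  I6→R6, I7→R2
t=31  issue I8 (AddU)
t=32  I8 read-ops
t=34  I8 finished on AddU
t=35  I8→R5

cycle = 25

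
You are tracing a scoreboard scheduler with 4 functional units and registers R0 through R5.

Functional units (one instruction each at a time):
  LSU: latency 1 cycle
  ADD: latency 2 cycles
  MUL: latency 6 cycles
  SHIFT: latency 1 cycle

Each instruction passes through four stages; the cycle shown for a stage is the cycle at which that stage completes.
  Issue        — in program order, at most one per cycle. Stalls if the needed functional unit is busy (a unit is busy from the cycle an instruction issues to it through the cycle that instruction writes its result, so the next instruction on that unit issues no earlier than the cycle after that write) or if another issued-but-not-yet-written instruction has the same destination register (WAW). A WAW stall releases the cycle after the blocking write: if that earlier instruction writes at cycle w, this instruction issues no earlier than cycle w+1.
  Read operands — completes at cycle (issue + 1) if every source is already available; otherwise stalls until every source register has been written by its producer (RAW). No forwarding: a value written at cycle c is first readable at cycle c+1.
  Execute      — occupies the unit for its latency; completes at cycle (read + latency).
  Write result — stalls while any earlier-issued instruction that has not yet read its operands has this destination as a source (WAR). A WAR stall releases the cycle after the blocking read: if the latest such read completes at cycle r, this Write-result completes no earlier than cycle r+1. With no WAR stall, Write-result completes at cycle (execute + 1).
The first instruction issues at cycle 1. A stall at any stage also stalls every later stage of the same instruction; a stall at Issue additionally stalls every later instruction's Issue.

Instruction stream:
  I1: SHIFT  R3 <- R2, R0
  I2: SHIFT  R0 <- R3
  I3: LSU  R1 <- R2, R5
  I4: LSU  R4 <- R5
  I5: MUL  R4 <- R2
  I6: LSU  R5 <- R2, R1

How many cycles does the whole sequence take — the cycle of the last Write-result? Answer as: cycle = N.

cycle = 22

c1: I1→SHIFT
c2: I1 RO
c3: I1 EX
c4: I1 WR R3
c5: I2→SHIFT
c6: I2 RO, I3→LSU
c7: I2 EX, I3 RO
c8: I2 WR R0, I3 EX
c9: I3 WR R1
c10: I4→LSU
c11: I4 RO
c12: I4 EX
c13: I4 WR R4
c14: I5→MUL
c15: I5 RO, I6→LSU
c16: I6 RO
c17: I6 EX
c18: I6 WR R5
c21: I5 EX
c22: I5 WR R4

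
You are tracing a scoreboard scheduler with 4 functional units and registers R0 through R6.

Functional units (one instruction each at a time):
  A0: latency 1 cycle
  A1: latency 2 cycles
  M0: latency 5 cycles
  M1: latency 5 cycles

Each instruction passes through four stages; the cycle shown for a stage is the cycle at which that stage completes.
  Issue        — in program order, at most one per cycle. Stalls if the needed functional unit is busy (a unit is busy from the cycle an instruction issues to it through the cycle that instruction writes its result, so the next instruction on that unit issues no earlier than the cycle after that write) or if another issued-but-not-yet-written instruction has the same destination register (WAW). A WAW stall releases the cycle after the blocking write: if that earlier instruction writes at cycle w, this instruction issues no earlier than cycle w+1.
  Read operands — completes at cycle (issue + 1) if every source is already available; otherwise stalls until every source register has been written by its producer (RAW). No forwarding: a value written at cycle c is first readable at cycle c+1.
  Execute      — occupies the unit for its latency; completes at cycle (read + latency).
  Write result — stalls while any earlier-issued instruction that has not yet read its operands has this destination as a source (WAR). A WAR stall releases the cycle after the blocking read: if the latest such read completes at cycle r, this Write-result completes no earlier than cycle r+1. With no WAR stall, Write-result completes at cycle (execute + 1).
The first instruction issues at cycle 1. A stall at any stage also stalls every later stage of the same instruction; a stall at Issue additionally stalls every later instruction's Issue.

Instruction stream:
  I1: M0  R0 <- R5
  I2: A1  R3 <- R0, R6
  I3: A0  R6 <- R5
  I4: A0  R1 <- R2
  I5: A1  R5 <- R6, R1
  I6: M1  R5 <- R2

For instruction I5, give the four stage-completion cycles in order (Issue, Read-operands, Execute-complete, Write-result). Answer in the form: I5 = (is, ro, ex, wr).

  I1 | 1 | 2 | 7 | 8
  I2 | 2 | 9 | 11 | 12   RAW R0: wait I1 write@8
  I3 | 3 | 4 | 5 | 10   WAR R6: wait I2 read@9
  I4 | 11 | 12 | 13 | 14   struct: A0 busy until I3 writes@10
  I5 | 13 | 15 | 17 | 18   struct: A1 busy until I2 writes@12 · RAW R1: wait I4 write@14
  I6 | 19 | 20 | 25 | 26   WAW R5: wait I5 write@18

I5 = (13, 15, 17, 18)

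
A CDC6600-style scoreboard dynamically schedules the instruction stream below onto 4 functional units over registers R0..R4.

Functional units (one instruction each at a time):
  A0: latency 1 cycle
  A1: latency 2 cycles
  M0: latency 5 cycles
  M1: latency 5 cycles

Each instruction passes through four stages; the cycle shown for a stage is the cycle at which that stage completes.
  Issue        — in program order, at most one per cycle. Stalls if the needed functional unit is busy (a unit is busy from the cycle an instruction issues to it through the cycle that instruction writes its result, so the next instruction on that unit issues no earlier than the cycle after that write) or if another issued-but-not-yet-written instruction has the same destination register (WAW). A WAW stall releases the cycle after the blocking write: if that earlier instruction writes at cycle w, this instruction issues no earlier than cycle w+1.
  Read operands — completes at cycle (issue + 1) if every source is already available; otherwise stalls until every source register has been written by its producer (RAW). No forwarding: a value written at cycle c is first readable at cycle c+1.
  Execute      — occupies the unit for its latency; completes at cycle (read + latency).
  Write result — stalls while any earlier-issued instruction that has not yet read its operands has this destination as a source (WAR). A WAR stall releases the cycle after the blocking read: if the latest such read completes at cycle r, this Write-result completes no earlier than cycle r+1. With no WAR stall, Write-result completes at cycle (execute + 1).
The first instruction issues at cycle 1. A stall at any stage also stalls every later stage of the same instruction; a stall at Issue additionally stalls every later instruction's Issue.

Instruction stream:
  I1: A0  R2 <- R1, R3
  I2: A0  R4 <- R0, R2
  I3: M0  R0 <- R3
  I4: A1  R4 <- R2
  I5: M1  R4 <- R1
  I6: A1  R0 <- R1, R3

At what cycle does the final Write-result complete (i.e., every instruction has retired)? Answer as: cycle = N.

cycle = 21

t=1  I1 issues→A0
t=2  I1 reads
t=3  I1 exec-done
t=4  I1 writes R2
t=5  I2 issues→A0
t=6  I2 reads · I3 issues→M0
t=7  I2 exec-done · I3 reads
t=8  I2 writes R4
t=9  I4 issues→A1
t=10  I4 reads
t=12  I3 exec-done · I4 exec-done
t=13  I3 writes R0 · I4 writes R4
t=14  I5 issues→M1
t=15  I5 reads · I6 issues→A1
t=16  I6 reads
t=18  I6 exec-done
t=19  I6 writes R0
t=20  I5 exec-done
t=21  I5 writes R4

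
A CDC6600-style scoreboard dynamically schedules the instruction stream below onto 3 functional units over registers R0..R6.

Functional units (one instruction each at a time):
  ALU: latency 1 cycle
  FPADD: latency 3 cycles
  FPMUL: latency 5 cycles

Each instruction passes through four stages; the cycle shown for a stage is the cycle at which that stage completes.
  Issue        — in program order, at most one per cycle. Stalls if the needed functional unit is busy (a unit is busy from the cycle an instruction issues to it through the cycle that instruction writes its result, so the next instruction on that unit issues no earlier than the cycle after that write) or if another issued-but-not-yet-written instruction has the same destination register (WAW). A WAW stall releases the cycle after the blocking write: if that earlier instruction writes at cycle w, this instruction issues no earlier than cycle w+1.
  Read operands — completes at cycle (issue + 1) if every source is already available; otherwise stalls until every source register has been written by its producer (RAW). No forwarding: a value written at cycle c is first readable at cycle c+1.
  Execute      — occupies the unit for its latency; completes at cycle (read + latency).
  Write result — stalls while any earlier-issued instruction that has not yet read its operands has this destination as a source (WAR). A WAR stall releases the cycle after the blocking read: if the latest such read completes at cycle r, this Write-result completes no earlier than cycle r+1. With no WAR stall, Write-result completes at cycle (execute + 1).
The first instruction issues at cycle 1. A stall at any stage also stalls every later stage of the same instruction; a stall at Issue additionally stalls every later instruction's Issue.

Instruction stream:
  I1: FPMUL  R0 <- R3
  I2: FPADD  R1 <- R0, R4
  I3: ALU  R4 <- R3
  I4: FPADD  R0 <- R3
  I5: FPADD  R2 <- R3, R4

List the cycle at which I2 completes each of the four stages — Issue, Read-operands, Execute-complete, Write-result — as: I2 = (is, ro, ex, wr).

I2 = (2, 9, 12, 13)

[1] I1 dispatched to FPMUL
[2] I1 operands ready; I2 dispatched to FPADD
[3] I3 dispatched to ALU
[4] I3 operands ready
[5] I3 complete
[7] I1 complete
[8] R0←I1
[9] I2 operands ready
[10] R4←I3
[12] I2 complete
[13] R1←I2
[14] I4 dispatched to FPADD
[15] I4 operands ready
[18] I4 complete
[19] R0←I4
[20] I5 dispatched to FPADD
[21] I5 operands ready
[24] I5 complete
[25] R2←I5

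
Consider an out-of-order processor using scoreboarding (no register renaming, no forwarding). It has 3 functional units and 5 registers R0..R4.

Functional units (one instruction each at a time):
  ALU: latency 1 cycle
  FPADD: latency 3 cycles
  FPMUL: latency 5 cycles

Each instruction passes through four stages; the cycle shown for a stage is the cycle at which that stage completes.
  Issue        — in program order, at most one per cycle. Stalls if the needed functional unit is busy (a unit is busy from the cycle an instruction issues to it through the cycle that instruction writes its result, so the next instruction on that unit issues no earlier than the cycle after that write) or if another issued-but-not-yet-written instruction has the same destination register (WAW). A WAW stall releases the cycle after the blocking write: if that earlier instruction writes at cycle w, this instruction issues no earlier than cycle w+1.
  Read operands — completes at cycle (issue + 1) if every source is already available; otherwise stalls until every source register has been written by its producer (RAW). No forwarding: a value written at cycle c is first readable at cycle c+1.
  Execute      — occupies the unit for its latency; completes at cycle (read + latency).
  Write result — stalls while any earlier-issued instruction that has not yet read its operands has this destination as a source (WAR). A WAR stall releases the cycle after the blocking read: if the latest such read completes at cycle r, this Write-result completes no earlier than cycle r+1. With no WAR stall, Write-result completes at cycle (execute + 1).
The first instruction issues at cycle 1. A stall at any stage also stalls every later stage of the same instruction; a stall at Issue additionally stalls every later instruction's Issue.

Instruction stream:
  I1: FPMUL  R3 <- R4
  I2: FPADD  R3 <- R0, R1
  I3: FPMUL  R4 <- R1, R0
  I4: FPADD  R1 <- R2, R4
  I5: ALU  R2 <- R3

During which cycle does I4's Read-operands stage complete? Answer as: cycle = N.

[I1] 1/2/7/8
[I2] 9/10/13/14  (WAW R3: wait I1 write@8)
[I3] 10/11/16/17
[I4] 15/18/21/22  (struct: FPADD busy until I2 writes@14; RAW R4: wait I3 write@17)
[I5] 16/17/18/19

cycle = 18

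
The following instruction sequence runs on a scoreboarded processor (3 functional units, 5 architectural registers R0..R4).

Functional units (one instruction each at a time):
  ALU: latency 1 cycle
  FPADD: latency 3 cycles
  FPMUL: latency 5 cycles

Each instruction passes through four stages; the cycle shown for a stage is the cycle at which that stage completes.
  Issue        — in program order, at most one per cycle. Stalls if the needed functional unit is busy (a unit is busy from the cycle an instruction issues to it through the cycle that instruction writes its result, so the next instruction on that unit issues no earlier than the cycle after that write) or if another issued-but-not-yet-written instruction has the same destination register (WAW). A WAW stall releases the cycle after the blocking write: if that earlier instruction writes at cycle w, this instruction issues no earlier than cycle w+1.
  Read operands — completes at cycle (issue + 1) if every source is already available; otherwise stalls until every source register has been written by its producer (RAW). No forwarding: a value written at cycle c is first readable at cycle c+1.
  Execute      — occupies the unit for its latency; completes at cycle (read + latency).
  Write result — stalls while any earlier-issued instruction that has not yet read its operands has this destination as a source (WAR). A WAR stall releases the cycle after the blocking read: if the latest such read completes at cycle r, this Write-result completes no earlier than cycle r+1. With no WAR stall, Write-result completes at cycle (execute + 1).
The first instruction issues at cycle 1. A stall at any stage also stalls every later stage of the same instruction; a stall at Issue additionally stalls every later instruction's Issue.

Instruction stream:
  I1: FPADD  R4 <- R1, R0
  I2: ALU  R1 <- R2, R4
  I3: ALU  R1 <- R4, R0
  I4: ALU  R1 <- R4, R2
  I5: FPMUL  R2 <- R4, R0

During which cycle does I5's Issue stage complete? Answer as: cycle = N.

cycle = 15

[1] I1 issues→FPADD
[2] I1 reads | I2 issues→ALU
[5] I1 exec-done
[6] I1 writes R4
[7] I2 reads
[8] I2 exec-done
[9] I2 writes R1
[10] I3 issues→ALU
[11] I3 reads
[12] I3 exec-done
[13] I3 writes R1
[14] I4 issues→ALU
[15] I4 reads | I5 issues→FPMUL
[16] I4 exec-done | I5 reads
[17] I4 writes R1
[21] I5 exec-done
[22] I5 writes R2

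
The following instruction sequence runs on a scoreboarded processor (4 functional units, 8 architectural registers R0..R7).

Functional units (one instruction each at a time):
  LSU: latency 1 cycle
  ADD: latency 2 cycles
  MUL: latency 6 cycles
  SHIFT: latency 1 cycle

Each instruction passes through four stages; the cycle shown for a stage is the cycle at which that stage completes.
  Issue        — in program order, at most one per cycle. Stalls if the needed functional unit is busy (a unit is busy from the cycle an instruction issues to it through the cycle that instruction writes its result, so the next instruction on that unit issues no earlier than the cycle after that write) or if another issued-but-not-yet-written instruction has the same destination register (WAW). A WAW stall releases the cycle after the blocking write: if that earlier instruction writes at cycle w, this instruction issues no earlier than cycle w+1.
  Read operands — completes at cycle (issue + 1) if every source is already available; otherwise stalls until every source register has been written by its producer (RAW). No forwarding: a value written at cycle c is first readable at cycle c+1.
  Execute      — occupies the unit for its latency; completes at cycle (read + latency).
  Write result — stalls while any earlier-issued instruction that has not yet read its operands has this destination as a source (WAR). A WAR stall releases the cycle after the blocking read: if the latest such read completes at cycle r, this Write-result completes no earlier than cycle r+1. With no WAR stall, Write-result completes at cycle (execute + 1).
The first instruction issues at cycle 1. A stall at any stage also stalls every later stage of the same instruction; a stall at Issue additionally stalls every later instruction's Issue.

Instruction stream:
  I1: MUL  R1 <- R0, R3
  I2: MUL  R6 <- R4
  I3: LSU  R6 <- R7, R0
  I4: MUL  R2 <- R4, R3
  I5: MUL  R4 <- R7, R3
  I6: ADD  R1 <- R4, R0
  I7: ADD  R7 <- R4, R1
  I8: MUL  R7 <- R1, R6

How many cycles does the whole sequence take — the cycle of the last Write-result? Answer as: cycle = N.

[1] I1→MUL
[2] I1 RO
[8] I1 EX
[9] I1 WR R1
[10] I2→MUL
[11] I2 RO
[17] I2 EX
[18] I2 WR R6
[19] I3→LSU
[20] I3 RO; I4→MUL
[21] I3 EX; I4 RO
[22] I3 WR R6
[27] I4 EX
[28] I4 WR R2
[29] I5→MUL
[30] I5 RO; I6→ADD
[36] I5 EX
[37] I5 WR R4
[38] I6 RO
[40] I6 EX
[41] I6 WR R1
[42] I7→ADD
[43] I7 RO
[45] I7 EX
[46] I7 WR R7
[47] I8→MUL
[48] I8 RO
[54] I8 EX
[55] I8 WR R7

cycle = 55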